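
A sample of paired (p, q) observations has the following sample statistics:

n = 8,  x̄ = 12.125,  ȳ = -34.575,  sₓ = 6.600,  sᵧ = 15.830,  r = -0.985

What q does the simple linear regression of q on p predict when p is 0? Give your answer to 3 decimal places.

b = r · sᵧ/sₓ = -0.985 · 15.83/6.6 = -2.362508
a = ȳ − b·x̄ = -34.575 − (-2.362508)·12.125 = -5.929596
ŷ(0) = a + b·0 = -5.929596 + (-2.362508)·0 = -5.929596

-5.930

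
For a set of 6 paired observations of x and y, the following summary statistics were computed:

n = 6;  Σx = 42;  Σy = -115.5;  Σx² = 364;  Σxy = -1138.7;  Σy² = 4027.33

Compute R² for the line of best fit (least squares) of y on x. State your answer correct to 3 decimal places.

Sxx = Σx² − (Σx)²/n = 364 − 294 = 70
Sxy = Σxy − (Σx)(Σy)/n = -1138.7 − (-808.5) = -330.2
Syy = Σy² − (Σy)²/n = 4027.33 − 2223.375 = 1803.955
R² = Sxy²/(Sxx·Syy) = (-330.2)²/(70·1803.955) = 0.863436

0.863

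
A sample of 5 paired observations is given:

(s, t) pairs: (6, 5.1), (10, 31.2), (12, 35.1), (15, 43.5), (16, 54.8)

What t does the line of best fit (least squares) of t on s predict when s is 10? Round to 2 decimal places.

n = 5, Σx = 59, Σy = 169.7, Σxy = 2293.1, Σx² = 761
Sxx = Σx² − (Σx)²/n = 761 − 696.2 = 64.8
Sxy = Σxy − (Σx)(Σy)/n = 2293.1 − 2002.46 = 290.64
b = Sxy/Sxx = 290.64/64.8 = 4.485185
a = ȳ − b·x̄ = 33.94 − 4.485185·11.8 = -18.985185
ŷ(10) = a + b·10 = -18.985185 + 4.485185·10 = 25.866667

25.87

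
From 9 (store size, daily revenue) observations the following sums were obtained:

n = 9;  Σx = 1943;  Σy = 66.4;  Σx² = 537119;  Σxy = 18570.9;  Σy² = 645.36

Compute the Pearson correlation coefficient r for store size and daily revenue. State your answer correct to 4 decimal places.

Sxx = Σx² − (Σx)²/n = 537119 − 419472.111111 = 117646.888889
Sxy = Σxy − (Σx)(Σy)/n = 18570.9 − 14335.022222 = 4235.877778
Syy = Σy² − (Σy)²/n = 645.36 − 489.884444 = 155.475556
r = Sxy/√(Sxx·Syy) = 4235.877778/√(18291215.409383) = 4235.877778/4276.823051 = 0.990426

0.9904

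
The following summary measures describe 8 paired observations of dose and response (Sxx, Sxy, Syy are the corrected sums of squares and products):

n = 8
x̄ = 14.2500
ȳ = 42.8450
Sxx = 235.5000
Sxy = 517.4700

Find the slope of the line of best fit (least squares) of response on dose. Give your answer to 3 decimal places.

b = Sxy/Sxx = 517.47/235.5 = 2.197325

2.197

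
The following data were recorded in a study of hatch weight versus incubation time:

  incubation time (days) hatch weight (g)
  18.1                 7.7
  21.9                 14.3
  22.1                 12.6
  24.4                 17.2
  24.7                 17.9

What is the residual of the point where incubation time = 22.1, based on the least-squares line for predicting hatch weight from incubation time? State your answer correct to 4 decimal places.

n = 5, Σx = 111.2, Σy = 69.7, Σxy = 1592.81, Σx² = 2501.08
Sxx = Σx² − (Σx)²/n = 2501.08 − 2473.088 = 27.992
Sxy = Σxy − (Σx)(Σy)/n = 1592.81 − 1550.128 = 42.682
b = Sxy/Sxx = 42.682/27.992 = 1.524793
a = ȳ − b·x̄ = 13.94 − 1.524793·22.24 = -19.971392
ŷ(22.1) = -19.971392 + 1.524793·22.1 = 13.726529
residual = y − ŷ = 12.6 − 13.726529 = -1.126529

-1.1265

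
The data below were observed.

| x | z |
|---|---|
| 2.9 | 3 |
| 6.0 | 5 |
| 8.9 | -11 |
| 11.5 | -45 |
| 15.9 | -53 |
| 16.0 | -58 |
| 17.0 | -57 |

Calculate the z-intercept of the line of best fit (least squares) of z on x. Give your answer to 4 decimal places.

n = 7, Σx = 78.2, Σy = -216, Σxy = -3316.4, Σx² = 1053.68
Sxx = Σx² − (Σx)²/n = 1053.68 − 873.605714 = 180.074286
Sxy = Σxy − (Σx)(Σy)/n = -3316.4 − (-2413.028571) = -903.371429
b = Sxy/Sxx = -903.371429/180.074286 = -5.016660
a = ȳ − b·x̄ = -30.857143 − (-5.016660)·11.171429 = 25.186114

25.1861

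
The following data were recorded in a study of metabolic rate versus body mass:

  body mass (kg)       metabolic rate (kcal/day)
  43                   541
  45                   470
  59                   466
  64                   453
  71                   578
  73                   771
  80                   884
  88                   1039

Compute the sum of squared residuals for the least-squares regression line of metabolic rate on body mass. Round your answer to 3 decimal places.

n = 8, Σx = 523, Σy = 5202, Σxy = 360372, Σx² = 35965, Σy² = 3725448
Sxx = Σx² − (Σx)²/n = 35965 − 34191.125 = 1773.875
Sxy = Σxy − (Σx)(Σy)/n = 360372 − 340080.75 = 20291.25
Syy = Σy² − (Σy)²/n = 3725448 − 3382600.5 = 342847.5
b = Sxy/Sxx = 20291.25/1773.875 = 11.438940
SSE = Syy − b·Sxy = 342847.5 − 11.438940·20291.25 = 110737.105208

110737.105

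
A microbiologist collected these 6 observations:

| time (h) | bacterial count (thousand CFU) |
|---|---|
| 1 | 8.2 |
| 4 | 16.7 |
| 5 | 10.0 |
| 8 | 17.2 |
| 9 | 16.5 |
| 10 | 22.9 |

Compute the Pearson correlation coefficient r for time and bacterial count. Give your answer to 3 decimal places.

0.826

n = 6, Σx = 37, Σy = 91.5, Σxy = 640.1, Σx² = 287, Σy² = 1538.63
Sxx = Σx² − (Σx)²/n = 287 − 228.166667 = 58.833333
Sxy = Σxy − (Σx)(Σy)/n = 640.1 − 564.25 = 75.85
Syy = Σy² − (Σy)²/n = 1538.63 − 1395.375 = 143.255
r = Sxy/√(Sxx·Syy) = 75.85/√(8428.169167) = 75.85/91.805061 = 0.826207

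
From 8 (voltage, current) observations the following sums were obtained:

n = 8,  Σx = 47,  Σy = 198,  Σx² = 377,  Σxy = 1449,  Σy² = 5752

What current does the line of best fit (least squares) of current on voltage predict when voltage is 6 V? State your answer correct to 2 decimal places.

Sxx = Σx² − (Σx)²/n = 377 − 276.125 = 100.875
Sxy = Σxy − (Σx)(Σy)/n = 1449 − 1163.25 = 285.75
b = Sxy/Sxx = 285.75/100.875 = 2.832714
a = ȳ − b·x̄ = 24.75 − 2.832714·5.875 = 8.107807
ŷ(6) = a + b·6 = 8.107807 + 2.832714·6 = 25.104089

25.10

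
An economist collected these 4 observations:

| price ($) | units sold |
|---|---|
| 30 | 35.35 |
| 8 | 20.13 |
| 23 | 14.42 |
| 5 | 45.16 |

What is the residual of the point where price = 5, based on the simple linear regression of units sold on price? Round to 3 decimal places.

n = 4, Σx = 66, Σy = 115.06, Σxy = 1779, Σx² = 1518
Sxx = Σx² − (Σx)²/n = 1518 − 1089 = 429
Sxy = Σxy − (Σx)(Σy)/n = 1779 − 1898.49 = -119.49
b = Sxy/Sxx = -119.49/429 = -0.278531
a = ȳ − b·x̄ = 28.765 − (-0.278531)·16.5 = 33.360769
ŷ(5) = 33.360769 + (-0.278531)·5 = 31.968112
residual = y − ŷ = 45.16 − 31.968112 = 13.191888

13.192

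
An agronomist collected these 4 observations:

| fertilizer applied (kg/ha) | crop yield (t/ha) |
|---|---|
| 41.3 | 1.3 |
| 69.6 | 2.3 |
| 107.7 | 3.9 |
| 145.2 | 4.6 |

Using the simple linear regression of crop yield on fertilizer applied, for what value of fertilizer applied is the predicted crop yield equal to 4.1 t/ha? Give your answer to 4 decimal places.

123.7760

n = 4, Σx = 363.8, Σy = 12.1, Σxy = 1301.72, Σx² = 39232.18
Sxx = Σx² − (Σx)²/n = 39232.18 − 33087.61 = 6144.57
Sxy = Σxy − (Σx)(Σy)/n = 1301.72 − 1100.495 = 201.225
b = Sxy/Sxx = 201.225/6144.57 = 0.032748
a = ȳ − b·x̄ = 3.025 − 0.032748·90.95 = 0.046531
Set a + b·x = 4.1: x = (4.1 − 0.046531) / 0.032748 = 123.776004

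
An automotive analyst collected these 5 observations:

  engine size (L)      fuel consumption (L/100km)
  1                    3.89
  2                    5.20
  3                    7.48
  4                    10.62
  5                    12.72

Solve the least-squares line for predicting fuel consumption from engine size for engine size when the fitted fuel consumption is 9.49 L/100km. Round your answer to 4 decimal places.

3.6534

n = 5, Σx = 15, Σy = 39.91, Σxy = 142.81, Σx² = 55
Sxx = Σx² − (Σx)²/n = 55 − 45 = 10
Sxy = Σxy − (Σx)(Σy)/n = 142.81 − 119.73 = 23.08
b = Sxy/Sxx = 23.08/10 = 2.308
a = ȳ − b·x̄ = 7.982 − 2.308·3 = 1.058
Set a + b·x = 9.49: x = (9.49 − 1.058) / 2.308 = 3.653380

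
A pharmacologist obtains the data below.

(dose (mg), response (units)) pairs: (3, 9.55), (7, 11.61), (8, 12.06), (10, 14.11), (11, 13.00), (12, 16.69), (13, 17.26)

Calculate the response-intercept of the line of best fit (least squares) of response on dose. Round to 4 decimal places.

6.6077

n = 7, Σx = 64, Σy = 94.28, Σxy = 915.16, Σx² = 656
Sxx = Σx² − (Σx)²/n = 656 − 585.142857 = 70.857143
Sxy = Σxy − (Σx)(Σy)/n = 915.16 − 861.988571 = 53.171429
b = Sxy/Sxx = 53.171429/70.857143 = 0.750403
a = ȳ − b·x̄ = 13.468571 − 0.750403·9.142857 = 6.607742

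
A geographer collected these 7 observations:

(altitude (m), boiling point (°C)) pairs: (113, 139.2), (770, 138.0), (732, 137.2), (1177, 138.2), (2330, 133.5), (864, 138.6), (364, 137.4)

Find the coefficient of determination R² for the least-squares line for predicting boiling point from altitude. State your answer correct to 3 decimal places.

0.732

n = 7, Σx = 6350, Σy = 962.1, Σxy = 865900.4, Σx² = 8834714, Σy² = 132254.69
Sxx = Σx² − (Σx)²/n = 8834714 − 5760357.142857 = 3074356.857143
Sxy = Σxy − (Σx)(Σy)/n = 865900.4 − 872762.142857 = -6861.742857
Syy = Σy² − (Σy)²/n = 132254.69 − 132233.772857 = 20.917143
R² = Sxy²/(Sxx·Syy) = (-6861.742857)²/(3074356.857143·20.917143) = 0.732171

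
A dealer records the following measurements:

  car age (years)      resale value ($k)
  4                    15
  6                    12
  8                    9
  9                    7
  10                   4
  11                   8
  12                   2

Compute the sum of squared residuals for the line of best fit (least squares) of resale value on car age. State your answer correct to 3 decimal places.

17.416

n = 7, Σx = 60, Σy = 57, Σxy = 419, Σx² = 562, Σy² = 583
Sxx = Σx² − (Σx)²/n = 562 − 514.285714 = 47.714286
Sxy = Σxy − (Σx)(Σy)/n = 419 − 488.571429 = -69.571429
Syy = Σy² − (Σy)²/n = 583 − 464.142857 = 118.857143
b = Sxy/Sxx = -69.571429/47.714286 = -1.458084
SSE = Syy − b·Sxy = 118.857143 − (-1.458084)·(-69.571429) = 17.416168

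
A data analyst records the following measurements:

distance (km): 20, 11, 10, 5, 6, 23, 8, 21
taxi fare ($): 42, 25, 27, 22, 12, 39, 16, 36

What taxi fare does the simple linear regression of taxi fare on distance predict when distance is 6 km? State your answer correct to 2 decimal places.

n = 8, Σx = 104, Σy = 219, Σxy = 3348, Σx² = 1716
Sxx = Σx² − (Σx)²/n = 1716 − 1352 = 364
Sxy = Σxy − (Σx)(Σy)/n = 3348 − 2847 = 501
b = Sxy/Sxx = 501/364 = 1.376374
a = ȳ − b·x̄ = 27.375 − 1.376374·13 = 9.482143
ŷ(6) = a + b·6 = 9.482143 + 1.376374·6 = 17.740385

17.74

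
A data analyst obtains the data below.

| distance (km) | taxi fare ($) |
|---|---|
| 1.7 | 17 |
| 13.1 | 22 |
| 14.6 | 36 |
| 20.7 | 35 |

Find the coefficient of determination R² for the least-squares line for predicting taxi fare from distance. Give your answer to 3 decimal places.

n = 4, Σx = 50.1, Σy = 110, Σxy = 1567.2, Σx² = 816.15, Σy² = 3294
Sxx = Σx² − (Σx)²/n = 816.15 − 627.5025 = 188.6475
Sxy = Σxy − (Σx)(Σy)/n = 1567.2 − 1377.75 = 189.45
Syy = Σy² − (Σy)²/n = 3294 − 3025 = 269
R² = Sxy²/(Sxx·Syy) = (189.45)²/(188.6475·269) = 0.707271

0.707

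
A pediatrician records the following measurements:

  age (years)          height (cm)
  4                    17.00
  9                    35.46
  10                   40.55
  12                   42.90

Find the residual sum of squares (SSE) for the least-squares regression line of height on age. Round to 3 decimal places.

11.005

n = 4, Σx = 35, Σy = 135.91, Σxy = 1307.44, Σx² = 341, Σy² = 5031.1241
Sxx = Σx² − (Σx)²/n = 341 − 306.25 = 34.75
Sxy = Σxy − (Σx)(Σy)/n = 1307.44 − 1189.2125 = 118.2275
Syy = Σy² − (Σy)²/n = 5031.1241 − 4617.882025 = 413.242075
b = Sxy/Sxx = 118.2275/34.75 = 3.402230
SSE = Syy − b·Sxy = 413.242075 − 3.402230·118.2275 = 11.004902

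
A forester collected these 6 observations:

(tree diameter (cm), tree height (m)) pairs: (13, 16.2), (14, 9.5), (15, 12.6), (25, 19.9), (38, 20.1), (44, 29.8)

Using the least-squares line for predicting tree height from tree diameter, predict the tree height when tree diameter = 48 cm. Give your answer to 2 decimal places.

28.91

n = 6, Σx = 149, Σy = 108.1, Σxy = 3105.1, Σx² = 4595
Sxx = Σx² − (Σx)²/n = 4595 − 3700.166667 = 894.833333
Sxy = Σxy − (Σx)(Σy)/n = 3105.1 − 2684.483333 = 420.616667
b = Sxy/Sxx = 420.616667/894.833333 = 0.470050
a = ȳ − b·x̄ = 18.016667 − 0.470050·24.833333 = 6.343751
ŷ(48) = a + b·48 = 6.343751 + 0.470050·48 = 28.906165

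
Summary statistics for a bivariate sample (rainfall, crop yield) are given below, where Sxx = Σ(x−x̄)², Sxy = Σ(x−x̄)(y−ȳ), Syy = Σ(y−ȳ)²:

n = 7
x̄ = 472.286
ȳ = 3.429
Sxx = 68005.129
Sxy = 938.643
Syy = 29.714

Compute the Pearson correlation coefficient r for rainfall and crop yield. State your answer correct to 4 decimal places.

r = Sxy/√(Sxx·Syy) = 938.643/√(2020704.403106) = 938.643/1421.514827 = 0.660312

0.6603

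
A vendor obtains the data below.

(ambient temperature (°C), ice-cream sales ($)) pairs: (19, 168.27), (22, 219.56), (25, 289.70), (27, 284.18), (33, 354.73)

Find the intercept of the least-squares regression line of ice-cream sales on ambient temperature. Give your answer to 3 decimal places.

-66.147

n = 5, Σx = 126, Σy = 1316.44, Σxy = 34648.9, Σx² = 3288
Sxx = Σx² − (Σx)²/n = 3288 − 3175.2 = 112.8
Sxy = Σxy − (Σx)(Σy)/n = 34648.9 − 33174.288 = 1474.612
b = Sxy/Sxx = 1474.612/112.8 = 13.072801
a = ȳ − b·x̄ = 263.288 − 13.072801·25.2 = -66.146596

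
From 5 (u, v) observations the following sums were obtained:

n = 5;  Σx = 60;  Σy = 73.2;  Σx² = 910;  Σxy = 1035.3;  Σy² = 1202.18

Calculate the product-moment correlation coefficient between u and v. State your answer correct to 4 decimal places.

0.9963

Sxx = Σx² − (Σx)²/n = 910 − 720 = 190
Sxy = Σxy − (Σx)(Σy)/n = 1035.3 − 878.4 = 156.9
Syy = Σy² − (Σy)²/n = 1202.18 − 1071.648 = 130.532
r = Sxy/√(Sxx·Syy) = 156.9/√(24801.08) = 156.9/157.483586 = 0.996294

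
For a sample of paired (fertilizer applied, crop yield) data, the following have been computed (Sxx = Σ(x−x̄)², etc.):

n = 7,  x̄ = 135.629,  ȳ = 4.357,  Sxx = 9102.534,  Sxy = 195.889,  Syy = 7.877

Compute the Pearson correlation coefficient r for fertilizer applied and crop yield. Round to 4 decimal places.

r = Sxy/√(Sxx·Syy) = 195.889/√(71700.660318) = 195.889/267.769790 = 0.731558

0.7316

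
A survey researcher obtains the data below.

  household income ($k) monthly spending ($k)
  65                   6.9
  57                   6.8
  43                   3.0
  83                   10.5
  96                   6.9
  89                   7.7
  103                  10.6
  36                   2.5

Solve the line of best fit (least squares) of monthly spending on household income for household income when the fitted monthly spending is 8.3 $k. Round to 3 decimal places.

85.707

n = 8, Σx = 572, Σy = 54.9, Σxy = 4366.1, Σx² = 45254
Sxx = Σx² − (Σx)²/n = 45254 − 40898 = 4356
Sxy = Σxy − (Σx)(Σy)/n = 4366.1 − 3925.35 = 440.75
b = Sxy/Sxx = 440.75/4356 = 0.101182
a = ȳ − b·x̄ = 6.8625 − 0.101182·71.5 = -0.372033
Set a + b·x = 8.3: x = (8.3 − (-0.372033)) / 0.101182 = 85.707033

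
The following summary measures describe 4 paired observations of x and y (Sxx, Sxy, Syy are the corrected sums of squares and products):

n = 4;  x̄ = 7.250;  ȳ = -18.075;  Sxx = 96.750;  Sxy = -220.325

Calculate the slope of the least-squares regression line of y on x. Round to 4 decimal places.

-2.2773

b = Sxy/Sxx = -220.325/96.75 = -2.277261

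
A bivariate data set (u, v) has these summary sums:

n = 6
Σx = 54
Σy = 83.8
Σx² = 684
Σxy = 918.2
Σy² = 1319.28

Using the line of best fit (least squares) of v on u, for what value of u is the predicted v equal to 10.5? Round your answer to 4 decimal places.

Sxx = Σx² − (Σx)²/n = 684 − 486 = 198
Sxy = Σxy − (Σx)(Σy)/n = 918.2 − 754.2 = 164
b = Sxy/Sxx = 164/198 = 0.828283
a = ȳ − b·x̄ = 13.966667 − 0.828283·9 = 6.512121
Set a + b·x = 10.5: x = (10.5 − 6.512121) / 0.828283 = 4.814634

4.8146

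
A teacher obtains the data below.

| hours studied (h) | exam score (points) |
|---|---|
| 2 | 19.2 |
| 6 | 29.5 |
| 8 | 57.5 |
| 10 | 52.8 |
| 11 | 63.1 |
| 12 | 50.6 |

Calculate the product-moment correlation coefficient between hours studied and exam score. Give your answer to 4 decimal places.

n = 6, Σx = 49, Σy = 272.7, Σxy = 2504.7, Σx² = 469, Σy² = 13874.95
Sxx = Σx² − (Σx)²/n = 469 − 400.166667 = 68.833333
Sxy = Σxy − (Σx)(Σy)/n = 2504.7 − 2227.05 = 277.65
Syy = Σy² − (Σy)²/n = 13874.95 − 12394.215 = 1480.735
r = Sxy/√(Sxx·Syy) = 277.65/√(101923.925833) = 277.65/319.255268 = 0.869680

0.8697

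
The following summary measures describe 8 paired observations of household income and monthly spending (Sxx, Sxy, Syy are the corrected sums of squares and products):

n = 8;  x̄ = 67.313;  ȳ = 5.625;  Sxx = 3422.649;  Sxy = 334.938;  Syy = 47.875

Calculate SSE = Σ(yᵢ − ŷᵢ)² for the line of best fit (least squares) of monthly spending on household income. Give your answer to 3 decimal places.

15.098

b = Sxy/Sxx = 334.938/3422.649 = 0.097859
SSE = Syy − b·Sxy = 47.875 − 0.097859·334.938 = 15.098205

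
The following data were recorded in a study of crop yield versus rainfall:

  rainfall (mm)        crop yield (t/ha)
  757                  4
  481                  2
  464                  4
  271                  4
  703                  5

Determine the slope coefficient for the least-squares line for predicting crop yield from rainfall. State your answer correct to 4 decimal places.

0.0018

n = 5, Σx = 2676, Σy = 19, Σxy = 10445, Σx² = 1587356
Sxx = Σx² − (Σx)²/n = 1587356 − 1432195.2 = 155160.8
Sxy = Σxy − (Σx)(Σy)/n = 10445 − 10168.8 = 276.2
b = Sxy/Sxx = 276.2/155160.8 = 0.001780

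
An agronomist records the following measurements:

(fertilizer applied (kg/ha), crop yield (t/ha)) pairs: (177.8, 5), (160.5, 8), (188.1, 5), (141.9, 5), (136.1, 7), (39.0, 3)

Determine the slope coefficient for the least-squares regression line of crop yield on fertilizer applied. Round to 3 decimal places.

0.018

n = 6, Σx = 843.4, Σy = 33, Σxy = 4892.7, Σx² = 132934.52
Sxx = Σx² − (Σx)²/n = 132934.52 − 118553.926667 = 14380.593333
Sxy = Σxy − (Σx)(Σy)/n = 4892.7 − 4638.7 = 254
b = Sxy/Sxx = 254/14380.593333 = 0.017663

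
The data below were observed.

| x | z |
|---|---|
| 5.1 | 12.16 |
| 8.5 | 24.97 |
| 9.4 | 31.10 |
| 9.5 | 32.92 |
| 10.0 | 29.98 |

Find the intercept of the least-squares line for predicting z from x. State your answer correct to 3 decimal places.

n = 5, Σx = 42.5, Σy = 131.13, Σxy = 1179.141, Σx² = 376.87
Sxx = Σx² − (Σx)²/n = 376.87 − 361.25 = 15.62
Sxy = Σxy − (Σx)(Σy)/n = 1179.141 − 1114.605 = 64.536
b = Sxy/Sxx = 64.536/15.62 = 4.131626
a = ȳ − b·x̄ = 26.226 − 4.131626·8.5 = -8.892822

-8.893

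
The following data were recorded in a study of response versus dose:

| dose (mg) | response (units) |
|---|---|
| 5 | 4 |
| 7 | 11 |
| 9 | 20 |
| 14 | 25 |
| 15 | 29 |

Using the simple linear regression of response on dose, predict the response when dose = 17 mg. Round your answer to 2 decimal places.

n = 5, Σx = 50, Σy = 89, Σxy = 1062, Σx² = 576
Sxx = Σx² − (Σx)²/n = 576 − 500 = 76
Sxy = Σxy − (Σx)(Σy)/n = 1062 − 890 = 172
b = Sxy/Sxx = 172/76 = 2.263158
a = ȳ − b·x̄ = 17.8 − 2.263158·10 = -4.831579
ŷ(17) = a + b·17 = -4.831579 + 2.263158·17 = 33.642105

33.64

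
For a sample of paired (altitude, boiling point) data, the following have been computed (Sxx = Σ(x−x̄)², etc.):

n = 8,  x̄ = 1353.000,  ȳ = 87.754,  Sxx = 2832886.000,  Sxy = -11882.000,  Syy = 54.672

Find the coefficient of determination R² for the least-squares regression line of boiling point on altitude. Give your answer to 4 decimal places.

R² = Sxy²/(Sxx·Syy) = (-11882)²/(2832886·54.672) = 0.911560

0.9116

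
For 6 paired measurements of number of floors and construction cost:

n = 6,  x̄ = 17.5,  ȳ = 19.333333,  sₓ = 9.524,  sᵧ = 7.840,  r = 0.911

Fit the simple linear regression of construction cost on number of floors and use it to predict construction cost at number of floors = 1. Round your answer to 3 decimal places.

b = r · sᵧ/sₓ = 0.911 · 7.84/9.524 = 0.749920
a = ȳ − b·x̄ = 19.333333 − 0.749920·17.5 = 6.209729
ŷ(1) = a + b·1 = 6.209729 + 0.749920·1 = 6.959650

6.960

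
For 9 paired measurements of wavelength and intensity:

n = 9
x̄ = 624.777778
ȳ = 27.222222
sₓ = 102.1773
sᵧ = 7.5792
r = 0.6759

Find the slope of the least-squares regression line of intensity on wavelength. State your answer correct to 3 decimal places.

b = r · sᵧ/sₓ = 0.6759 · 7.5792/102.1773 = 0.050136

0.050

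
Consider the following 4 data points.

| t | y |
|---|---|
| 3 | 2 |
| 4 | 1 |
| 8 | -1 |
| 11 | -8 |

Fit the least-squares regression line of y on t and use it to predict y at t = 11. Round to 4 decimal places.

-6.6585

n = 4, Σx = 26, Σy = -6, Σxy = -86, Σx² = 210
Sxx = Σx² − (Σx)²/n = 210 − 169 = 41
Sxy = Σxy − (Σx)(Σy)/n = -86 − (-39) = -47
b = Sxy/Sxx = -47/41 = -1.146341
a = ȳ − b·x̄ = -1.5 − (-1.146341)·6.5 = 5.951220
ŷ(11) = a + b·11 = 5.951220 + (-1.146341)·11 = -6.658537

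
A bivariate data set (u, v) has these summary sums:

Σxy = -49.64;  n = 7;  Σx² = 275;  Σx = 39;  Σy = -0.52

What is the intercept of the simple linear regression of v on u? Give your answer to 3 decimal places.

4.438

Sxx = Σx² − (Σx)²/n = 275 − 217.285714 = 57.714286
Sxy = Σxy − (Σx)(Σy)/n = -49.64 − (-2.897143) = -46.742857
b = Sxy/Sxx = -46.742857/57.714286 = -0.809901
a = ȳ − b·x̄ = -0.074286 − (-0.809901)·5.571429 = 4.438020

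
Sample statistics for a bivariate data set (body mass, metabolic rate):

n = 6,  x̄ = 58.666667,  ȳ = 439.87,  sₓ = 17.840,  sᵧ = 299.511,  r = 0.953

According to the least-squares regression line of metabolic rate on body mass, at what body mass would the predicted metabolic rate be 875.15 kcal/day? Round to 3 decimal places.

85.872

b = r · sᵧ/sₓ = 0.953 · 299.511/17.84 = 15.999663
a = ȳ − b·x̄ = 439.87 − 15.999663·58.666667 = -498.776885
Set a + b·x = 875.15: x = (875.15 − (-498.776885)) / 15.999663 = 85.872240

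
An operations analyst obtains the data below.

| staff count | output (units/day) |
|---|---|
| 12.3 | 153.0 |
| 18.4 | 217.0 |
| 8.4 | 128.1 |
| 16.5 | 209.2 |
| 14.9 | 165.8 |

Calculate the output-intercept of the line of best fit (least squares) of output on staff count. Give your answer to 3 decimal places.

n = 5, Σx = 70.5, Σy = 873.1, Σxy = 12872.96, Σx² = 1054.67
Sxx = Σx² − (Σx)²/n = 1054.67 − 994.05 = 60.62
Sxy = Σxy − (Σx)(Σy)/n = 12872.96 − 12310.71 = 562.25
b = Sxy/Sxx = 562.25/60.62 = 9.274992
a = ȳ − b·x̄ = 174.62 − 9.274992·14.1 = 43.842616

43.843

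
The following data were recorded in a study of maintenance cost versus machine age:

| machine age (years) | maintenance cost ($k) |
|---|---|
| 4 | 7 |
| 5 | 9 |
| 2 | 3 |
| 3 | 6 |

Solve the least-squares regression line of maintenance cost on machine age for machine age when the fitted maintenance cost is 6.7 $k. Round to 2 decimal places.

n = 4, Σx = 14, Σy = 25, Σxy = 97, Σx² = 54
Sxx = Σx² − (Σx)²/n = 54 − 49 = 5
Sxy = Σxy − (Σx)(Σy)/n = 97 − 87.5 = 9.5
b = Sxy/Sxx = 9.5/5 = 1.9
a = ȳ − b·x̄ = 6.25 − 1.9·3.5 = -0.4
Set a + b·x = 6.7: x = (6.7 − (-0.4)) / 1.9 = 3.736842

3.74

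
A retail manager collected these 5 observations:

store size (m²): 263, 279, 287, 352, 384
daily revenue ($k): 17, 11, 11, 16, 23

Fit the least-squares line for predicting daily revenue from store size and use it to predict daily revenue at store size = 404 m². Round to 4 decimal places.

21.8399

n = 5, Σx = 1565, Σy = 78, Σxy = 25161, Σx² = 500739
Sxx = Σx² − (Σx)²/n = 500739 − 489845 = 10894
Sxy = Σxy − (Σx)(Σy)/n = 25161 − 24414 = 747
b = Sxy/Sxx = 747/10894 = 0.068570
a = ȳ − b·x̄ = 15.6 − 0.068570·313 = -5.862365
ŷ(404) = a + b·404 = -5.862365 + 0.068570·404 = 21.839857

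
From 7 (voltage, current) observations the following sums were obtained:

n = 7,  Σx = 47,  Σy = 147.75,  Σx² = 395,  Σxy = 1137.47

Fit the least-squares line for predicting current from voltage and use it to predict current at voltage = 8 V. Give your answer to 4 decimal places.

23.4613

Sxx = Σx² − (Σx)²/n = 395 − 315.571429 = 79.428571
Sxy = Σxy − (Σx)(Σy)/n = 1137.47 − 992.035714 = 145.434286
b = Sxy/Sxx = 145.434286/79.428571 = 1.831007
a = ȳ − b·x̄ = 21.107143 − 1.831007·6.714286 = 8.813237
ŷ(8) = a + b·8 = 8.813237 + 1.831007·8 = 23.461295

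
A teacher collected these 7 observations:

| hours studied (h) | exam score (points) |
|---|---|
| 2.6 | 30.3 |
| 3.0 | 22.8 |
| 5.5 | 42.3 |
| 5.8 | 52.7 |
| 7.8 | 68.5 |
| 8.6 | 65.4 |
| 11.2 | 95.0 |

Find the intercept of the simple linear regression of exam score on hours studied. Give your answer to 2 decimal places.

n = 7, Σx = 44.5, Σy = 377, Σxy = 2846.23, Σx² = 339.89
Sxx = Σx² − (Σx)²/n = 339.89 − 282.892857 = 56.997143
Sxy = Σxy − (Σx)(Σy)/n = 2846.23 − 2396.642857 = 449.587143
b = Sxy/Sxx = 449.587143/56.997143 = 7.887889
a = ȳ − b·x̄ = 53.857143 − 7.887889·6.357143 = 3.712705

3.71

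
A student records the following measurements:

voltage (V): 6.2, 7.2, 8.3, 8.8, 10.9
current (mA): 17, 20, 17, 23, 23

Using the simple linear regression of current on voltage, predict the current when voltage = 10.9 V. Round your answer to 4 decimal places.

n = 5, Σx = 41.4, Σy = 100, Σxy = 843.6, Σx² = 355.42
Sxx = Σx² − (Σx)²/n = 355.42 − 342.792 = 12.628
Sxy = Σxy − (Σx)(Σy)/n = 843.6 − 828 = 15.6
b = Sxy/Sxx = 15.6/12.628 = 1.235350
a = ȳ − b·x̄ = 20 − 1.235350·8.28 = 9.771302
ŷ(10.9) = a + b·10.9 = 9.771302 + 1.235350·10.9 = 23.236617

23.2366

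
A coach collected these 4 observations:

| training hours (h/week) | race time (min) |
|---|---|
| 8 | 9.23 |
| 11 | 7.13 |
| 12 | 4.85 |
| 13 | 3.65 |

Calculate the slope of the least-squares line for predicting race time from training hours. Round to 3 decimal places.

n = 4, Σx = 44, Σy = 24.86, Σxy = 257.92, Σx² = 498
Sxx = Σx² − (Σx)²/n = 498 − 484 = 14
Sxy = Σxy − (Σx)(Σy)/n = 257.92 − 273.46 = -15.54
b = Sxy/Sxx = -15.54/14 = -1.11

-1.110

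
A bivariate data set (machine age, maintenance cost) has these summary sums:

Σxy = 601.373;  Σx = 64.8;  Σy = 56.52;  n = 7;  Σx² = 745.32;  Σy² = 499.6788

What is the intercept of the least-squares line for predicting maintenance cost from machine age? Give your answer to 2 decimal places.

3.10

Sxx = Σx² − (Σx)²/n = 745.32 − 599.862857 = 145.457143
Sxy = Σxy − (Σx)(Σy)/n = 601.373 − 523.213714 = 78.159286
b = Sxy/Sxx = 78.159286/145.457143 = 0.537335
a = ȳ − b·x̄ = 8.074286 − 0.537335·9.257143 = 3.100094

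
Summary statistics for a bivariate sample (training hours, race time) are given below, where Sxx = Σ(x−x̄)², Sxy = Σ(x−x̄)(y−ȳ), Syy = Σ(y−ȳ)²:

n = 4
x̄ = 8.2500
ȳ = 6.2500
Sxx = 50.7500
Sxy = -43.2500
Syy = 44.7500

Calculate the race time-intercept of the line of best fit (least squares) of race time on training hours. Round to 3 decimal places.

b = Sxy/Sxx = -43.25/50.75 = -0.852217
a = ȳ − b·x̄ = 6.25 − (-0.852217)·8.25 = 13.280788

13.281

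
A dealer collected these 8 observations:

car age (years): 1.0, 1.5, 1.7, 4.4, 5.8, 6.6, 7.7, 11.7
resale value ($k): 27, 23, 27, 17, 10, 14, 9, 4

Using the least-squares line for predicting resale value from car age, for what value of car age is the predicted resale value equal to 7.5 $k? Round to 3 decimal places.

9.005

n = 8, Σx = 40.4, Σy = 131, Σxy = 448.7, Σx² = 298.88
Sxx = Σx² − (Σx)²/n = 298.88 − 204.02 = 94.86
Sxy = Σxy − (Σx)(Σy)/n = 448.7 − 661.55 = -212.85
b = Sxy/Sxx = -212.85/94.86 = -2.243833
a = ȳ − b·x̄ = 16.375 − (-2.243833)·5.05 = 27.706357
Set a + b·x = 7.5: x = (7.5 − 27.706357) / (-2.243833) = 9.005285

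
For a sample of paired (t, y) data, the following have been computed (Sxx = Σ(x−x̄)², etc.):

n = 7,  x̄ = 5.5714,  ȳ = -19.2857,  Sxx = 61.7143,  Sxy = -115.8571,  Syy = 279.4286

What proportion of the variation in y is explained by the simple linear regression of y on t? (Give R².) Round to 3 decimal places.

R² = Sxy²/(Sxx·Syy) = (-115.8571)²/(61.7143·279.4286) = 0.778375

0.778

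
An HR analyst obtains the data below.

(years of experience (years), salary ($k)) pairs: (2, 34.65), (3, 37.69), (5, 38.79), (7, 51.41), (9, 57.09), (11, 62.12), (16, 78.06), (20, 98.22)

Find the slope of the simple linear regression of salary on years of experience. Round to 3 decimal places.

3.468

n = 8, Σx = 73, Σy = 458.03, Σxy = 5146.68, Σx² = 945
Sxx = Σx² − (Σx)²/n = 945 − 666.125 = 278.875
Sxy = Σxy − (Σx)(Σy)/n = 5146.68 − 4179.52375 = 967.15625
b = Sxy/Sxx = 967.15625/278.875 = 3.468064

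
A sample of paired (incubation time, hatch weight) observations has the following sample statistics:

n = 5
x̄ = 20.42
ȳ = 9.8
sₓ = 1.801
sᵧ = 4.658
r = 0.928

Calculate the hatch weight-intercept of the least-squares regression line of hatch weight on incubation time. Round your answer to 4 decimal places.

b = r · sᵧ/sₓ = 0.928 · 4.658/1.801 = 2.400124
a = ȳ − b·x̄ = 9.8 − 2.400124·20.42 = -39.210540

-39.2105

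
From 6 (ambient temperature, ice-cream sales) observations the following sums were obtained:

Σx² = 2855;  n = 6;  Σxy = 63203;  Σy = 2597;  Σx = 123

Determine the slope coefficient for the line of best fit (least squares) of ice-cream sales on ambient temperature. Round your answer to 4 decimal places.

Sxx = Σx² − (Σx)²/n = 2855 − 2521.5 = 333.5
Sxy = Σxy − (Σx)(Σy)/n = 63203 − 53238.5 = 9964.5
b = Sxy/Sxx = 9964.5/333.5 = 29.878561

29.8786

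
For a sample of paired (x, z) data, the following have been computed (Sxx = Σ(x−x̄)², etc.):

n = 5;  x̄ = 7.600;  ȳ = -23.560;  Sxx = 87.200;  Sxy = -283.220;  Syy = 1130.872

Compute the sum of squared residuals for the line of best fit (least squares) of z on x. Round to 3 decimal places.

b = Sxy/Sxx = -283.22/87.2 = -3.247936
SSE = Syy − b·Sxy = 1130.872 − (-3.247936)·(-283.22) = 210.991628

210.992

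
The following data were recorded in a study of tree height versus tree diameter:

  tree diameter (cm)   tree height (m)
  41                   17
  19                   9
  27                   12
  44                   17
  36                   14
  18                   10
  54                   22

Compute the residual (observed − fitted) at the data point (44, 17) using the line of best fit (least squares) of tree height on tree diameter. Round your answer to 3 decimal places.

n = 7, Σx = 239, Σy = 101, Σxy = 3812, Σx² = 9243
Sxx = Σx² − (Σx)²/n = 9243 − 8160.142857 = 1082.857143
Sxy = Σxy − (Σx)(Σy)/n = 3812 − 3448.428571 = 363.571429
b = Sxy/Sxx = 363.571429/1082.857143 = 0.335752
a = ȳ − b·x̄ = 14.428571 − 0.335752·34.142857 = 2.965040
ŷ(44) = 2.965040 + 0.335752·44 = 17.738127
residual = y − ŷ = 17 − 17.738127 = -0.738127

-0.738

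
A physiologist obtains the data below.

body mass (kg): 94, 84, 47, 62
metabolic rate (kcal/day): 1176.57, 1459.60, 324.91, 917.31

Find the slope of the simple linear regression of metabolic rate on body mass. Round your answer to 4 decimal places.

n = 4, Σx = 287, Σy = 3878.39, Σxy = 305347.97, Σx² = 21945
Sxx = Σx² − (Σx)²/n = 21945 − 20592.25 = 1352.75
Sxy = Σxy − (Σx)(Σy)/n = 305347.97 − 278274.4825 = 27073.4875
b = Sxy/Sxx = 27073.4875/1352.75 = 20.013667

20.0137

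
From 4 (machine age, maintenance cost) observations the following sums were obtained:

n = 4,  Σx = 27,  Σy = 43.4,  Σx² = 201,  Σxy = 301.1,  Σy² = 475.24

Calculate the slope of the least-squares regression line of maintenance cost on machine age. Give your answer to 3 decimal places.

Sxx = Σx² − (Σx)²/n = 201 − 182.25 = 18.75
Sxy = Σxy − (Σx)(Σy)/n = 301.1 − 292.95 = 8.15
b = Sxy/Sxx = 8.15/18.75 = 0.434667

0.435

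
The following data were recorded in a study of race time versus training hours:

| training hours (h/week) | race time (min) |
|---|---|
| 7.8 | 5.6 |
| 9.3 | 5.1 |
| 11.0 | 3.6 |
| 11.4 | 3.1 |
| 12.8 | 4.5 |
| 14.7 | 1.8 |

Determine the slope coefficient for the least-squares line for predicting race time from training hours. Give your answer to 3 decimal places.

-0.484

n = 6, Σx = 67, Σy = 23.7, Σxy = 250.11, Σx² = 778.22
Sxx = Σx² − (Σx)²/n = 778.22 − 748.166667 = 30.053333
Sxy = Σxy − (Σx)(Σy)/n = 250.11 − 264.65 = -14.54
b = Sxy/Sxx = -14.54/30.053333 = -0.483807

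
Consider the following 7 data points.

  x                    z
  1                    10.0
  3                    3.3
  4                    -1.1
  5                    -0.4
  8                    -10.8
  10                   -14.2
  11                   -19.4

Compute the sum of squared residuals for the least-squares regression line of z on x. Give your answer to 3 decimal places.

10.443

n = 7, Σx = 42, Σy = -32.6, Σxy = -428.3, Σx² = 336, Σy² = 806.9
Sxx = Σx² − (Σx)²/n = 336 − 252 = 84
Sxy = Σxy − (Σx)(Σy)/n = -428.3 − (-195.6) = -232.7
Syy = Σy² − (Σy)²/n = 806.9 − 151.822857 = 655.077143
b = Sxy/Sxx = -232.7/84 = -2.770238
SSE = Syy − b·Sxy = 655.077143 − (-2.770238)·(-232.7) = 10.442738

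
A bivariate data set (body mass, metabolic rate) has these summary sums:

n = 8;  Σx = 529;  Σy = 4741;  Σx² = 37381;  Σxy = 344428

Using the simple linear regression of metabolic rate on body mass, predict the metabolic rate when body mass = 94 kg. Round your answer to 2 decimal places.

951.73

Sxx = Σx² − (Σx)²/n = 37381 − 34980.125 = 2400.875
Sxy = Σxy − (Σx)(Σy)/n = 344428 − 313498.625 = 30929.375
b = Sxy/Sxx = 30929.375/2400.875 = 12.882543
a = ȳ − b·x̄ = 592.625 − 12.882543·66.125 = -259.233144
ŷ(94) = a + b·94 = -259.233144 + 12.882543·94 = 951.725881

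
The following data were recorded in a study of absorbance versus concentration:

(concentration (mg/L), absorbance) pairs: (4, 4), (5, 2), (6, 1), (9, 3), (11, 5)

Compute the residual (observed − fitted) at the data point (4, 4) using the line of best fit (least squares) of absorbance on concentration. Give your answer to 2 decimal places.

n = 5, Σx = 35, Σy = 15, Σxy = 114, Σx² = 279
Sxx = Σx² − (Σx)²/n = 279 − 245 = 34
Sxy = Σxy − (Σx)(Σy)/n = 114 − 105 = 9
b = Sxy/Sxx = 9/34 = 0.264706
a = ȳ − b·x̄ = 3 − 0.264706·7 = 1.147059
ŷ(4) = 1.147059 + 0.264706·4 = 2.205882
residual = y − ŷ = 4 − 2.205882 = 1.794118

1.79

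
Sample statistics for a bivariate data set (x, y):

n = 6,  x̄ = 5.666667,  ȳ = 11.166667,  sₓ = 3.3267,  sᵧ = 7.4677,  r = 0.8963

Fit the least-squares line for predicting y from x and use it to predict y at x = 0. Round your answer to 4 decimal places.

b = r · sᵧ/sₓ = 0.8963 · 7.4677/3.3267 = 2.011994
a = ȳ − b·x̄ = 11.166667 − 2.011994·5.666667 = -0.234631
ŷ(0) = a + b·0 = -0.234631 + 2.011994·0 = -0.234631

-0.2346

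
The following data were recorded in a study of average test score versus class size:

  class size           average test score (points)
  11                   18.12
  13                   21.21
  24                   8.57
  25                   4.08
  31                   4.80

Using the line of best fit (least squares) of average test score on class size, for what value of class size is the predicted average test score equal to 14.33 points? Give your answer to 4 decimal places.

n = 5, Σx = 104, Σy = 56.78, Σxy = 931.53, Σx² = 2452
Sxx = Σx² − (Σx)²/n = 2452 − 2163.2 = 288.8
Sxy = Σxy − (Σx)(Σy)/n = 931.53 − 1181.024 = -249.494
b = Sxy/Sxx = -249.494/288.8 = -0.863899
a = ȳ − b·x̄ = 11.356 − (-0.863899)·20.8 = 29.325097
Set a + b·x = 14.33: x = (14.33 − 29.325097) / (-0.863899) = 17.357468

17.3575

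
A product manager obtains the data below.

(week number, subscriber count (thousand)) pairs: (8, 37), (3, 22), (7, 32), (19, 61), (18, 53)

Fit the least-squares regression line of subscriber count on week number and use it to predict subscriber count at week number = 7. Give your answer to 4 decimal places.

32.2079

n = 5, Σx = 55, Σy = 205, Σxy = 2699, Σx² = 807
Sxx = Σx² − (Σx)²/n = 807 − 605 = 202
Sxy = Σxy − (Σx)(Σy)/n = 2699 − 2255 = 444
b = Sxy/Sxx = 444/202 = 2.198020
a = ȳ − b·x̄ = 41 − 2.198020·11 = 16.821782
ŷ(7) = a + b·7 = 16.821782 + 2.198020·7 = 32.207921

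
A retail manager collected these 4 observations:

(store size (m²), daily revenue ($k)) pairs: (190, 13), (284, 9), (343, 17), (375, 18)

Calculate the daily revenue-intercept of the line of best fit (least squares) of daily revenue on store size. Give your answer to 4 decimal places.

4.9102

n = 4, Σx = 1192, Σy = 57, Σxy = 17607, Σx² = 375030
Sxx = Σx² − (Σx)²/n = 375030 − 355216 = 19814
Sxy = Σxy − (Σx)(Σy)/n = 17607 − 16986 = 621
b = Sxy/Sxx = 621/19814 = 0.031341
a = ȳ − b·x̄ = 14.25 − 0.031341·298 = 4.910240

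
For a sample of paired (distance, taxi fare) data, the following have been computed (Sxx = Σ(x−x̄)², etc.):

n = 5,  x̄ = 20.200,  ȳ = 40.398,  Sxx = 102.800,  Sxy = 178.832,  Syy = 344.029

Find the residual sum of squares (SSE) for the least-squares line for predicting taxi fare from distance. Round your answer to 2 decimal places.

b = Sxy/Sxx = 178.832/102.8 = 1.739611
SSE = Syy − b·Sxy = 344.029 − 1.739611·178.832 = 32.930904

32.93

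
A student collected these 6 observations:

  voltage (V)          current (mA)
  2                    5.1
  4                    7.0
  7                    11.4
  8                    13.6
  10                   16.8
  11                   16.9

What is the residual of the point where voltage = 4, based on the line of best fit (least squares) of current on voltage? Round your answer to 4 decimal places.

n = 6, Σx = 42, Σy = 70.8, Σxy = 580.7, Σx² = 354
Sxx = Σx² − (Σx)²/n = 354 − 294 = 60
Sxy = Σxy − (Σx)(Σy)/n = 580.7 − 495.6 = 85.1
b = Sxy/Sxx = 85.1/60 = 1.418333
a = ȳ − b·x̄ = 11.8 − 1.418333·7 = 1.871667
ŷ(4) = 1.871667 + 1.418333·4 = 7.545
residual = y − ŷ = 7.0 − 7.545 = -0.545

-0.5450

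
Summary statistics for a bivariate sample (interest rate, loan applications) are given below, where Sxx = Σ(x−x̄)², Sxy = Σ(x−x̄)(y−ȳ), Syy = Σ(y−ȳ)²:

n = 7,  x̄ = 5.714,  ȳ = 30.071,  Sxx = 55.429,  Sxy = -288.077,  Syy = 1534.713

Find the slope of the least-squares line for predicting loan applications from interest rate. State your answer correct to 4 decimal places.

b = Sxy/Sxx = -288.077/55.429 = -5.197225

-5.1972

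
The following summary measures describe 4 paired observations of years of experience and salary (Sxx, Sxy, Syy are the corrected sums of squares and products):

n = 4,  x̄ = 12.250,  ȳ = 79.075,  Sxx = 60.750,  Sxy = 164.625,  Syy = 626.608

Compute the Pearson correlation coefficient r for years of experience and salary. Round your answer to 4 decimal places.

r = Sxy/√(Sxx·Syy) = 164.625/√(38066.436) = 164.625/195.106217 = 0.843771

0.8438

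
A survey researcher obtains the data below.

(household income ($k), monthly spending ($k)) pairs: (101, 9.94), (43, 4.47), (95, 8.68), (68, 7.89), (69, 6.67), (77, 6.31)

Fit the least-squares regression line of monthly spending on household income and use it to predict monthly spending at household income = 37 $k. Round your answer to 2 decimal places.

n = 6, Σx = 453, Σy = 43.96, Σxy = 3503.37, Σx² = 36389
Sxx = Σx² − (Σx)²/n = 36389 − 34201.5 = 2187.5
Sxy = Σxy − (Σx)(Σy)/n = 3503.37 − 3318.98 = 184.39
b = Sxy/Sxx = 184.39/2187.5 = 0.084293
a = ȳ − b·x̄ = 7.326667 − 0.084293·75.5 = 0.962578
ŷ(37) = a + b·37 = 0.962578 + 0.084293·37 = 4.081403

4.08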